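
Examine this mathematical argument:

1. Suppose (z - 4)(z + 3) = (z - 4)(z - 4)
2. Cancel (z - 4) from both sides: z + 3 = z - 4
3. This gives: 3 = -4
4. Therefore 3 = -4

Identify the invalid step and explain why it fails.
Step 2: Cancel (z - 4) from both sides: z + 3 = z - 4

Step 2 cancels (z - 4) from both sides. This is only valid if (z - 4) ≠ 0, i.e., z ≠ 4. When z = 4, both sides equal zero regardless of the other factors. The correct approach requires considering z = 4 as a separate case.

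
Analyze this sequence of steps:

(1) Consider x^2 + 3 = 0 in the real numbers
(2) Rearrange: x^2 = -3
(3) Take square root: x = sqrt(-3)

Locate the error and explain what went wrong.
Step 3: Take square root: x = sqrt(-3)

Step 3 takes the square root of -3, which is negative. In the real number system, the square root of a negative number is undefined. The equation x^2 + 3 = 0 has no real solutions. Square roots of negative numbers only exist in the complex numbers.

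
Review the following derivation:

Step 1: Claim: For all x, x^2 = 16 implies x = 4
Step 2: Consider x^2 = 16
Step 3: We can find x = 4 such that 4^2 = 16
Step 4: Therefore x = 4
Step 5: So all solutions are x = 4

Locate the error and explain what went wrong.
Step 4: Therefore x = 4

Step 4 incorrectly concludes that x = 4 is the only solution. The proof shows that x = 4 is A solution (existence), but does not show it is the ONLY solution (uniqueness). In fact, x = -4 is also a solution since (-4)^2 = 16. Finding one solution doesn't prove there are no others.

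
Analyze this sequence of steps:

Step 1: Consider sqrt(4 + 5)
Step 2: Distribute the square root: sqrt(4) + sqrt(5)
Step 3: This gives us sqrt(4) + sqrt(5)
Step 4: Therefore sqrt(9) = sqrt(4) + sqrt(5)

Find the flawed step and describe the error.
Step 2: Distribute the square root: sqrt(4) + sqrt(5)

Step 2 incorrectly 'distributes' the square root over addition. The square root function does not distribute: sqrt(a + b) ≠ sqrt(a) + sqrt(b). In fact, sqrt(4 + 5) = sqrt(9) ≈ 3.0000, while sqrt(4) + sqrt(5) ≈ 4.2361.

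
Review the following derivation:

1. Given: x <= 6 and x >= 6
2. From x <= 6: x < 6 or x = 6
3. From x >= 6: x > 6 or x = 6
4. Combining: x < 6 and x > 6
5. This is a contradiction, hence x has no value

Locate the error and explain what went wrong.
Step 4: Combining: x < 6 and x > 6

Step 4 incorrectly combines the conditions. From x <= 6 and x >= 6, the intersection is x = 6. The error treats the 'or' cases as 'and' requirements. The correct conclusion is that x = 6 is the unique solution, not that no solution exists.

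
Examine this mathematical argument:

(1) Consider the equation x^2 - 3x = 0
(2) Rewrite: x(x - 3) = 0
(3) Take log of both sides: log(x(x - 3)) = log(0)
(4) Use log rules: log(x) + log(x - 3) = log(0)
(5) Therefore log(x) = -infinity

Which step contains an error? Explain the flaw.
Step 3: Take log of both sides: log(x(x - 3)) = log(0)

Step 3 takes the logarithm of both sides, resulting in log(0) on the right side. The logarithm is only defined for positive numbers; log(0) is undefined (approaches negative infinity). This operation is invalid.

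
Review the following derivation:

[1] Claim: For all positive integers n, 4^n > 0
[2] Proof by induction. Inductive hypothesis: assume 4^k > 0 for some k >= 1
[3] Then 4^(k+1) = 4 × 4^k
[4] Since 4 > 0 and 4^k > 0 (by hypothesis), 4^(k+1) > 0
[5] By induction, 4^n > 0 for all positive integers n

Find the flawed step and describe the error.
Step 5: By induction, 4^n > 0 for all positive integers n

Step 5 concludes the proof by induction, but no base case was ever established. A valid induction proof requires: (1) a base case proving 4^1 > 0, and (2) an inductive step showing IF 4^k > 0 THEN 4^(k+1) > 0. Steps 2-4 correctly establish the inductive step, but without the base case the conclusion in step 5 does not follow.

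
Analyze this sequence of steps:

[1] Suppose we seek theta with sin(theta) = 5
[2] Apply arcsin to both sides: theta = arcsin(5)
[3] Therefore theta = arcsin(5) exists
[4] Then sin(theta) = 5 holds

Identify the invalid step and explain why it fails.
Step 2: Apply arcsin to both sides: theta = arcsin(5)

Step 2 applies arcsin to 5. However, arcsin(x) is only defined for x in [-1, 1] because sin(theta) can only produce values in that range. Since |5| > 1, arcsin(5) is undefined. There is no angle whose sine equals 5.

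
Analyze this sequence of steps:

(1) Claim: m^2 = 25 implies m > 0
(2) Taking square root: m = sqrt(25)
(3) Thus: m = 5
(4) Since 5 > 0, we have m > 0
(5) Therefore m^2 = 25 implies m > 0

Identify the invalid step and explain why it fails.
Step 2: Taking square root: m = sqrt(25)

Step 2 takes the square root and assumes the positive root only. The equation m^2 = 25 actually has two solutions: m = 5 and m = -5. The proof silently assumes m > 0 without justification, then uses this assumption to conclude m > 0, which is circular. The counterexample m = -5 shows the claim is false.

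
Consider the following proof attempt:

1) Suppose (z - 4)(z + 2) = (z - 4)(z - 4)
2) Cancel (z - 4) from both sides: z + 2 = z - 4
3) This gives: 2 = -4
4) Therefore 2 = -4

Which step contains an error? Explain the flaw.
Step 2: Cancel (z - 4) from both sides: z + 2 = z - 4

Step 2 cancels (z - 4) from both sides. This is only valid if (z - 4) ≠ 0, i.e., z ≠ 4. When z = 4, both sides equal zero regardless of the other factors. The correct approach requires considering z = 4 as a separate case.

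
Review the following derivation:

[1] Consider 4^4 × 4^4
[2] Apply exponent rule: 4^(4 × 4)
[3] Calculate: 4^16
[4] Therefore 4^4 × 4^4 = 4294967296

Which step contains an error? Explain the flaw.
Step 2: Apply exponent rule: 4^(4 × 4)

Step 2 incorrectly states that a^b × a^c = a^(b×c). The correct rule is a^b × a^c = a^(b+c). The actual value is 4^4 × 4^4 = 4^8 = 65536, not 4^16 = 4294967296.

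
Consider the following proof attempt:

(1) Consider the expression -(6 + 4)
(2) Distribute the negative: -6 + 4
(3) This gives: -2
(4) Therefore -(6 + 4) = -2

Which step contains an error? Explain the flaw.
Step 2: Distribute the negative: -6 + 4

Step 2 incorrectly distributes the negative sign. The correct distribution is -(6 + 4) = -6 - 4 = -10. The negative must be applied to both terms, not just the first. The error treats -(6 + 4) as -6 + 4, which equals -2 instead of -10.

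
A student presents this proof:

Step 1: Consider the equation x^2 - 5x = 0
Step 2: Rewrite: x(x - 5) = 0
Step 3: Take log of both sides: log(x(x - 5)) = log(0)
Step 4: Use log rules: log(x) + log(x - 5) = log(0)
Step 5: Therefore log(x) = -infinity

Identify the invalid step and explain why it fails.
Step 3: Take log of both sides: log(x(x - 5)) = log(0)

Step 3 takes the logarithm of both sides, resulting in log(0) on the right side. The logarithm is only defined for positive numbers; log(0) is undefined (approaches negative infinity). This operation is invalid.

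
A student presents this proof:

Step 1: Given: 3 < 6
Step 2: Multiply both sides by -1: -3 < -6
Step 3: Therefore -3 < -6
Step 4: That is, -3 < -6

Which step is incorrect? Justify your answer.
Step 2: Multiply both sides by -1: -3 < -6

Step 2 multiplies both sides by -1 but fails to reverse the inequality sign. When multiplying (or dividing) an inequality by a negative number, the direction must be reversed. Since 3 < 6, we should get -3 > -6, i.e., -3 > -6.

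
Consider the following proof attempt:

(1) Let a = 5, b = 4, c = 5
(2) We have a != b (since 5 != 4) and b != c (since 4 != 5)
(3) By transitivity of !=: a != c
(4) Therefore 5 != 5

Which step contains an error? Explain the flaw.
Step 3: By transitivity of !=: a != c

Step 3 incorrectly applies transitivity to the '!=' relation. Transitivity states: if a R b and b R c, then a R c. However, '!=' is not transitive. Counterexample: 5 != 4 and 4 != 5, but 5 = 5 (both equal 5). Transitivity holds for relations like <, <=, =, but not for !=.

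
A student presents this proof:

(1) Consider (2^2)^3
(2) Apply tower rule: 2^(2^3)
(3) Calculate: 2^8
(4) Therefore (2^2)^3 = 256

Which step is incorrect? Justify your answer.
Step 2: Apply tower rule: 2^(2^3)

Step 2 incorrectly states that (a^b)^c = a^(b^c). The correct rule is (a^b)^c = a^(b×c). The actual value is (2^2)^3 = 2^6 = 64, not 2^8 = 256.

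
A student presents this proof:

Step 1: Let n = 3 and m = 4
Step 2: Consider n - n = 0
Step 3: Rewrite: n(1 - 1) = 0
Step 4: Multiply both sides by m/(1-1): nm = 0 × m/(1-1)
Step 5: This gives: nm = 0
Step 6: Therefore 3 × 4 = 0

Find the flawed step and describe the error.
Step 4: Multiply both sides by m/(1-1): nm = 0 × m/(1-1)

Step 4 multiplies both sides by m/(1-1). However, 1-1 = 0, so this is multiplication by m/0, which is undefined. We cannot multiply by an undefined expression.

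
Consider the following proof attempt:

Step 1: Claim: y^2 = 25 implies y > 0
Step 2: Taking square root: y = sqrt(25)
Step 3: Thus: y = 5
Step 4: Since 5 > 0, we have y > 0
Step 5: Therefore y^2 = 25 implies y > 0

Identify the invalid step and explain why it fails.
Step 2: Taking square root: y = sqrt(25)

Step 2 takes the square root and assumes the positive root only. The equation y^2 = 25 actually has two solutions: y = 5 and y = -5. The proof silently assumes y > 0 without justification, then uses this assumption to conclude y > 0, which is circular. The counterexample y = -5 shows the claim is false.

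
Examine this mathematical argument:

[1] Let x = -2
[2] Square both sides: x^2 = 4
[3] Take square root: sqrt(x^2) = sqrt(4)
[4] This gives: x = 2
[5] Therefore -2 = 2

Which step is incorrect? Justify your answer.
Step 4: This gives: x = 2

Step 4 incorrectly states that sqrt(x^2) = x. The correct identity is sqrt(x^2) = |x|. Since x = -2 < 0, we have sqrt(x^2) = |-2| = 2, not x = -2.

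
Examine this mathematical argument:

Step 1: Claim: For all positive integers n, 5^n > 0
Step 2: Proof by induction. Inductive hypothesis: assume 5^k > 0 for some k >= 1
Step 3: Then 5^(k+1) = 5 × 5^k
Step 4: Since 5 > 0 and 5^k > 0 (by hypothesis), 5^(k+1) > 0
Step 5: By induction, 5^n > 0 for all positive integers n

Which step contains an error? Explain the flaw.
Step 5: By induction, 5^n > 0 for all positive integers n

Step 5 concludes the proof by induction, but no base case was ever established. A valid induction proof requires: (1) a base case proving 5^1 > 0, and (2) an inductive step showing IF 5^k > 0 THEN 5^(k+1) > 0. Steps 2-4 correctly establish the inductive step, but without the base case the conclusion in step 5 does not follow.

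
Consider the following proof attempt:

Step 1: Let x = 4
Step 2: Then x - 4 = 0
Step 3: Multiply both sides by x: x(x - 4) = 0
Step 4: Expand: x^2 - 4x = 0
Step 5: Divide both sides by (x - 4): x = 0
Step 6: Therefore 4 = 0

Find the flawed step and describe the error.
Step 5: Divide both sides by (x - 4): x = 0

Step 5 divides both sides by (x - 4). However, since x = 4, we have (x - 4) = 0. Division by zero is undefined, making this step invalid.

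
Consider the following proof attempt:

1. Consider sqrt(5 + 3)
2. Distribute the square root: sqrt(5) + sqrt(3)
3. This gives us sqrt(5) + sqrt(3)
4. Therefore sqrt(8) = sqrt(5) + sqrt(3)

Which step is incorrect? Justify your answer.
Step 2: Distribute the square root: sqrt(5) + sqrt(3)

Step 2 incorrectly 'distributes' the square root over addition. The square root function does not distribute: sqrt(a + b) ≠ sqrt(a) + sqrt(b). In fact, sqrt(5 + 3) = sqrt(8) ≈ 2.8284, while sqrt(5) + sqrt(3) ≈ 3.9681.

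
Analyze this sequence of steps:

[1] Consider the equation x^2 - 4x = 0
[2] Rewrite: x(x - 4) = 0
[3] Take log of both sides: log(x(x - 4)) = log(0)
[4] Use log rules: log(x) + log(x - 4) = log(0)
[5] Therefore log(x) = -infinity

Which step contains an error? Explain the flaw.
Step 3: Take log of both sides: log(x(x - 4)) = log(0)

Step 3 takes the logarithm of both sides, resulting in log(0) on the right side. The logarithm is only defined for positive numbers; log(0) is undefined (approaches negative infinity). This operation is invalid.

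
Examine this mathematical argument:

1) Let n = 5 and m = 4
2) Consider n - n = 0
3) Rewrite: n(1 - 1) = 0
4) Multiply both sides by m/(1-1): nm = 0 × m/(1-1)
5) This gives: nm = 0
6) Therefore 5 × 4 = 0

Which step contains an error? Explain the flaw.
Step 4: Multiply both sides by m/(1-1): nm = 0 × m/(1-1)

Step 4 multiplies both sides by m/(1-1). However, 1-1 = 0, so this is multiplication by m/0, which is undefined. We cannot multiply by an undefined expression.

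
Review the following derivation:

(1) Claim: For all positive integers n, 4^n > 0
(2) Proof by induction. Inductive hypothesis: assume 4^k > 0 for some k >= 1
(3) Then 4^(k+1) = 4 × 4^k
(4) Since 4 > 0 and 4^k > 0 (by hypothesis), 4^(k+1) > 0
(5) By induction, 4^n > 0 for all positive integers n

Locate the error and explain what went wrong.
Step 5: By induction, 4^n > 0 for all positive integers n

Step 5 concludes the proof by induction, but no base case was ever established. A valid induction proof requires: (1) a base case proving 4^1 > 0, and (2) an inductive step showing IF 4^k > 0 THEN 4^(k+1) > 0. Steps 2-4 correctly establish the inductive step, but without the base case the conclusion in step 5 does not follow.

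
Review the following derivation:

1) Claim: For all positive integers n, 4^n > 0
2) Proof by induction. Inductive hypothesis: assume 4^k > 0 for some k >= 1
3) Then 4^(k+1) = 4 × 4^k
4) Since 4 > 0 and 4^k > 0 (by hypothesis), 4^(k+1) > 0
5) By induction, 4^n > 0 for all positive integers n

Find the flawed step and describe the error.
Step 5: By induction, 4^n > 0 for all positive integers n

Step 5 concludes the proof by induction, but no base case was ever established. A valid induction proof requires: (1) a base case proving 4^1 > 0, and (2) an inductive step showing IF 4^k > 0 THEN 4^(k+1) > 0. Steps 2-4 correctly establish the inductive step, but without the base case the conclusion in step 5 does not follow.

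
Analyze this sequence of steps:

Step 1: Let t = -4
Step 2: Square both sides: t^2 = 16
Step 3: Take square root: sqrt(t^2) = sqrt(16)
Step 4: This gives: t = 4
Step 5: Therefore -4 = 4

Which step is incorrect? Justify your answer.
Step 4: This gives: t = 4

Step 4 incorrectly states that sqrt(t^2) = t. The correct identity is sqrt(t^2) = |t|. Since t = -4 < 0, we have sqrt(t^2) = |-4| = 4, not t = -4.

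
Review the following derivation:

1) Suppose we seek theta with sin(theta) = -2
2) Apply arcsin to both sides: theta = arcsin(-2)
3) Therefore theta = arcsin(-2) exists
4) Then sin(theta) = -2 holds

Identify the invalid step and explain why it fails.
Step 2: Apply arcsin to both sides: theta = arcsin(-2)

Step 2 applies arcsin to -2. However, arcsin(x) is only defined for x in [-1, 1] because sin(theta) can only produce values in that range. Since |-2| > 1, arcsin(-2) is undefined. There is no angle whose sine equals -2.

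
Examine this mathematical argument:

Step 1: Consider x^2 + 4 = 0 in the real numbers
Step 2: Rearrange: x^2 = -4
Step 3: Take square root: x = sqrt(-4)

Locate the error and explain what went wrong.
Step 3: Take square root: x = sqrt(-4)

Step 3 takes the square root of -4, which is negative. In the real number system, the square root of a negative number is undefined. The equation x^2 + 4 = 0 has no real solutions. Square roots of negative numbers only exist in the complex numbers.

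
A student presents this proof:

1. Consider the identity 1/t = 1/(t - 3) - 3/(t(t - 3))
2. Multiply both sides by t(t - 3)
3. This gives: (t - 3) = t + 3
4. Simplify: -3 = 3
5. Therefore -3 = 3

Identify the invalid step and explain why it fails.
Step 3: This gives: (t - 3) = t + 3

Step 3 makes a sign error when clearing denominators. Multiplying -3/(t(t - 3)) by t(t - 3) gives -3, not +3. The correct result is (t - 3) = t - 3, which is trivially true, not (t - 3) = t + 3. (Step 1 is a valid identity: 1/(t - 3) - 3/(t(t - 3)) = (t - 3)/(t(t - 3)) = 1/t.)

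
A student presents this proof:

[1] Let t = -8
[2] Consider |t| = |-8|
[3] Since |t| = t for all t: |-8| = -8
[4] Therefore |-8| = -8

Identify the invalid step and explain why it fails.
Step 3: Since |t| = t for all t: |-8| = -8

Step 3 incorrectly states that |t| = t for all t. The correct definition is |t| = t when t >= 0, and |t| = -t when t < 0. Since -8 < 0, we have |-8| = -(-8) = 8, not -8.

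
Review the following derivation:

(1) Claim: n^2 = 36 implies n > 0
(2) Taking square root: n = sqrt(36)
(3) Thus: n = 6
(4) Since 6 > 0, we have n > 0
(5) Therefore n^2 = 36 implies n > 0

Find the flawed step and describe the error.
Step 2: Taking square root: n = sqrt(36)

Step 2 takes the square root and assumes the positive root only. The equation n^2 = 36 actually has two solutions: n = 6 and n = -6. The proof silently assumes n > 0 without justification, then uses this assumption to conclude n > 0, which is circular. The counterexample n = -6 shows the claim is false.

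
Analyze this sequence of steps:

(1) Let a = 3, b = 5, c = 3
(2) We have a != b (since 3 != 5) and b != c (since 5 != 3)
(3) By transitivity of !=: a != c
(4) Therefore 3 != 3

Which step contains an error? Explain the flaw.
Step 3: By transitivity of !=: a != c

Step 3 incorrectly applies transitivity to the '!=' relation. Transitivity states: if a R b and b R c, then a R c. However, '!=' is not transitive. Counterexample: 3 != 5 and 5 != 3, but 3 = 3 (both equal 3). Transitivity holds for relations like <, <=, =, but not for !=.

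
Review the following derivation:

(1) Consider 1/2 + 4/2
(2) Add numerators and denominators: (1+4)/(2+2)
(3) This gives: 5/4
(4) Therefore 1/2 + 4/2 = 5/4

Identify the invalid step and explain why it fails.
Step 2: Add numerators and denominators: (1+4)/(2+2)

Step 2 incorrectly adds fractions by separately adding numerators and denominators. This is wrong. The correct method requires a common denominator: 1/2 + 4/2 = (1×2 + 4×2)/(2×2) = 10/4 = 5/2. The method used gives 5/4, which is different.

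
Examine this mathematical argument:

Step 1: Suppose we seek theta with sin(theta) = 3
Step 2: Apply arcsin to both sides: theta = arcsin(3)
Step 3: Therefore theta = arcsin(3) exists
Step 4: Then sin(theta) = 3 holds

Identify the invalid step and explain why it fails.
Step 2: Apply arcsin to both sides: theta = arcsin(3)

Step 2 applies arcsin to 3. However, arcsin(x) is only defined for x in [-1, 1] because sin(theta) can only produce values in that range. Since |3| > 1, arcsin(3) is undefined. There is no angle whose sine equals 3.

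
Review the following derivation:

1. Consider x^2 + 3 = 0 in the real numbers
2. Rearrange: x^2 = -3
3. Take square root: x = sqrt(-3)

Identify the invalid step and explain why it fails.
Step 3: Take square root: x = sqrt(-3)

Step 3 takes the square root of -3, which is negative. In the real number system, the square root of a negative number is undefined. The equation x^2 + 3 = 0 has no real solutions. Square roots of negative numbers only exist in the complex numbers.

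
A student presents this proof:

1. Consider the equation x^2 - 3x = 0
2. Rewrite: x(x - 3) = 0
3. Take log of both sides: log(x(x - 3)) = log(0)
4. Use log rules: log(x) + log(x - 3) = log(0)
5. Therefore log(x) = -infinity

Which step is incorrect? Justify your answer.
Step 3: Take log of both sides: log(x(x - 3)) = log(0)

Step 3 takes the logarithm of both sides, resulting in log(0) on the right side. The logarithm is only defined for positive numbers; log(0) is undefined (approaches negative infinity). This operation is invalid.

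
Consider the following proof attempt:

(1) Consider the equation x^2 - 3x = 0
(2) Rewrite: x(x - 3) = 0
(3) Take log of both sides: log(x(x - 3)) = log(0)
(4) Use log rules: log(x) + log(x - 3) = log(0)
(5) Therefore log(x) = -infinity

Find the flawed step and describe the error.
Step 3: Take log of both sides: log(x(x - 3)) = log(0)

Step 3 takes the logarithm of both sides, resulting in log(0) on the right side. The logarithm is only defined for positive numbers; log(0) is undefined (approaches negative infinity). This operation is invalid.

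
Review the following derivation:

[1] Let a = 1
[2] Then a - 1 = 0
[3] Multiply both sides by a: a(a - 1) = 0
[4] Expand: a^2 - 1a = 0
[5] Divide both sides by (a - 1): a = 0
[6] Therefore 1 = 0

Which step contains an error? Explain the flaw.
Step 5: Divide both sides by (a - 1): a = 0

Step 5 divides both sides by (a - 1). However, since a = 1, we have (a - 1) = 0. Division by zero is undefined, making this step invalid.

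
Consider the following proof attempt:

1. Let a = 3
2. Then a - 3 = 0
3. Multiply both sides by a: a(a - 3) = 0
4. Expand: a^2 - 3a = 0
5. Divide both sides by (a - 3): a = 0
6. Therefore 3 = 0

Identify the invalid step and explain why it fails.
Step 5: Divide both sides by (a - 3): a = 0

Step 5 divides both sides by (a - 3). However, since a = 3, we have (a - 3) = 0. Division by zero is undefined, making this step invalid.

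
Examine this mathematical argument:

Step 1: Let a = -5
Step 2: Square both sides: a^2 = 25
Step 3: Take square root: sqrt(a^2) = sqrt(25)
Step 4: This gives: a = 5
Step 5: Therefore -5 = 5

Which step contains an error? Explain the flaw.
Step 4: This gives: a = 5

Step 4 incorrectly states that sqrt(a^2) = a. The correct identity is sqrt(a^2) = |a|. Since a = -5 < 0, we have sqrt(a^2) = |-5| = 5, not a = -5.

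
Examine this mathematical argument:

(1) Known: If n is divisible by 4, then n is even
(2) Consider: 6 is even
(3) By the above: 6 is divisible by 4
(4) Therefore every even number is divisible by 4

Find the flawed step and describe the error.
Step 3: By the above: 6 is divisible by 4

Step 3 commits the fallacy of affirming the consequent. The known fact 'divisible by 4 → even' does NOT imply 'even → divisible by 4'. That would be the converse, which is false. For example, 6 is even but 6 ÷ 4 = 1.50, which is not an integer.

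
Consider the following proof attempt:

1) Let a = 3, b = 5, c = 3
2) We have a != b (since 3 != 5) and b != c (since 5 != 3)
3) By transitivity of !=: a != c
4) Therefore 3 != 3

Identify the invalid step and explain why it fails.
Step 3: By transitivity of !=: a != c

Step 3 incorrectly applies transitivity to the '!=' relation. Transitivity states: if a R b and b R c, then a R c. However, '!=' is not transitive. Counterexample: 3 != 5 and 5 != 3, but 3 = 3 (both equal 3). Transitivity holds for relations like <, <=, =, but not for !=.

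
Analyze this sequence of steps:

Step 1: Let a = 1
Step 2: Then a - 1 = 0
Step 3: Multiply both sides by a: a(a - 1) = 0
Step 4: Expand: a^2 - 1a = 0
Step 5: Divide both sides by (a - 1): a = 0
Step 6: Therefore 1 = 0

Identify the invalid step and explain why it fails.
Step 5: Divide both sides by (a - 1): a = 0

Step 5 divides both sides by (a - 1). However, since a = 1, we have (a - 1) = 0. Division by zero is undefined, making this step invalid.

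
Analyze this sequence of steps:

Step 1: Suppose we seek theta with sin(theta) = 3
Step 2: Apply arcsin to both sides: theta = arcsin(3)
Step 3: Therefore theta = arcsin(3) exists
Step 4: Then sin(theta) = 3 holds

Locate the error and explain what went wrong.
Step 2: Apply arcsin to both sides: theta = arcsin(3)

Step 2 applies arcsin to 3. However, arcsin(x) is only defined for x in [-1, 1] because sin(theta) can only produce values in that range. Since |3| > 1, arcsin(3) is undefined. There is no angle whose sine equals 3.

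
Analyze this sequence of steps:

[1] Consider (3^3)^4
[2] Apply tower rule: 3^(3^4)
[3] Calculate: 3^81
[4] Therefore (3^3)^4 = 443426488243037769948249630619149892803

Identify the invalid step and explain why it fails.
Step 2: Apply tower rule: 3^(3^4)

Step 2 incorrectly states that (a^b)^c = a^(b^c). The correct rule is (a^b)^c = a^(b×c). The actual value is (3^3)^4 = 3^12 = 531441, not 3^81 = 443426488243037769948249630619149892803.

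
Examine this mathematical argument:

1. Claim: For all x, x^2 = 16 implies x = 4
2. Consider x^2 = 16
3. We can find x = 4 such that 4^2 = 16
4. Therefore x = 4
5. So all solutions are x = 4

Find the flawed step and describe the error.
Step 4: Therefore x = 4

Step 4 incorrectly concludes that x = 4 is the only solution. The proof shows that x = 4 is A solution (existence), but does not show it is the ONLY solution (uniqueness). In fact, x = -4 is also a solution since (-4)^2 = 16. Finding one solution doesn't prove there are no others.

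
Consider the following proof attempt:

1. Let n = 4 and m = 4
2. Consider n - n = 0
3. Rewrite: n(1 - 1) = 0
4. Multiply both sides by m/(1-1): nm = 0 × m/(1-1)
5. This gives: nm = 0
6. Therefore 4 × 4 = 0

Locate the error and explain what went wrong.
Step 4: Multiply both sides by m/(1-1): nm = 0 × m/(1-1)

Step 4 multiplies both sides by m/(1-1). However, 1-1 = 0, so this is multiplication by m/0, which is undefined. We cannot multiply by an undefined expression.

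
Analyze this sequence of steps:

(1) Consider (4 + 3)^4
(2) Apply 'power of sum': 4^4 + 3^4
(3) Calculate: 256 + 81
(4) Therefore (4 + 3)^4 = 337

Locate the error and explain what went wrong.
Step 2: Apply 'power of sum': 4^4 + 3^4

Step 2 incorrectly applies a non-existent rule '(a+b)^n = a^n + b^n'. This is false in general. The correct expansion uses the binomial theorem. The actual value is (4 + 3)^4 = 7^4 = 2401, not 337.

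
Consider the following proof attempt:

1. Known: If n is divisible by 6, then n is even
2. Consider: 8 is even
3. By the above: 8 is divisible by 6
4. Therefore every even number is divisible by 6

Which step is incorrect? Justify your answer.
Step 3: By the above: 8 is divisible by 6

Step 3 commits the fallacy of affirming the consequent. The known fact 'divisible by 6 → even' does NOT imply 'even → divisible by 6'. That would be the converse, which is false. For example, 8 is even but 8 ÷ 6 = 1.33, which is not an integer.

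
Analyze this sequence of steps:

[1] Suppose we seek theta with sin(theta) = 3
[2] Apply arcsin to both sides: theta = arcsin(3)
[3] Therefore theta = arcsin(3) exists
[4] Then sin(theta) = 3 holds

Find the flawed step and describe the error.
Step 2: Apply arcsin to both sides: theta = arcsin(3)

Step 2 applies arcsin to 3. However, arcsin(x) is only defined for x in [-1, 1] because sin(theta) can only produce values in that range. Since |3| > 1, arcsin(3) is undefined. There is no angle whose sine equals 3.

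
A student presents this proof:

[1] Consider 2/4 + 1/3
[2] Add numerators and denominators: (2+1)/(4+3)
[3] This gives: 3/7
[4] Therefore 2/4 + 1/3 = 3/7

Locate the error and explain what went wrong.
Step 2: Add numerators and denominators: (2+1)/(4+3)

Step 2 incorrectly adds fractions by separately adding numerators and denominators. This is wrong. The correct method requires a common denominator: 2/4 + 1/3 = (2×3 + 1×4)/(4×3) = 10/12 = 5/6. The method used gives 3/7, which is different.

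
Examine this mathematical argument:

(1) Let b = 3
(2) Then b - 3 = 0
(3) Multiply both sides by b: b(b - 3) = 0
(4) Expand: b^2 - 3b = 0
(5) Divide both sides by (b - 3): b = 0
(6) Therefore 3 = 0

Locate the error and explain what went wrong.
Step 5: Divide both sides by (b - 3): b = 0

Step 5 divides both sides by (b - 3). However, since b = 3, we have (b - 3) = 0. Division by zero is undefined, making this step invalid.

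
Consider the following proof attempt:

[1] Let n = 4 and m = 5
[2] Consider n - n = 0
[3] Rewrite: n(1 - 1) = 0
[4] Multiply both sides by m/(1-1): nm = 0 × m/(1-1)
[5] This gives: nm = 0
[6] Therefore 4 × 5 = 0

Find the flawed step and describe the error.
Step 4: Multiply both sides by m/(1-1): nm = 0 × m/(1-1)

Step 4 multiplies both sides by m/(1-1). However, 1-1 = 0, so this is multiplication by m/0, which is undefined. We cannot multiply by an undefined expression.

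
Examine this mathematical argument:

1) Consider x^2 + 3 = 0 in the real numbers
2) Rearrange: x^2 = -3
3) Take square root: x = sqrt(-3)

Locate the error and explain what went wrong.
Step 3: Take square root: x = sqrt(-3)

Step 3 takes the square root of -3, which is negative. In the real number system, the square root of a negative number is undefined. The equation x^2 + 3 = 0 has no real solutions. Square roots of negative numbers only exist in the complex numbers.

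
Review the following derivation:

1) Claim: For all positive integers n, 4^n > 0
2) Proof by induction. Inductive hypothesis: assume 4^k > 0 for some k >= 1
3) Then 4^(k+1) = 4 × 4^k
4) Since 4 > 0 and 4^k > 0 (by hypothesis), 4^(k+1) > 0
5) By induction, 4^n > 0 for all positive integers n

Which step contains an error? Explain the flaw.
Step 5: By induction, 4^n > 0 for all positive integers n

Step 5 concludes the proof by induction, but no base case was ever established. A valid induction proof requires: (1) a base case proving 4^1 > 0, and (2) an inductive step showing IF 4^k > 0 THEN 4^(k+1) > 0. Steps 2-4 correctly establish the inductive step, but without the base case the conclusion in step 5 does not follow.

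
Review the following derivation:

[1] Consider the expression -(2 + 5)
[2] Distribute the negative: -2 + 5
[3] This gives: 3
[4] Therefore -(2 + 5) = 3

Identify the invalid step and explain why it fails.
Step 2: Distribute the negative: -2 + 5

Step 2 incorrectly distributes the negative sign. The correct distribution is -(2 + 5) = -2 - 5 = -7. The negative must be applied to both terms, not just the first. The error treats -(2 + 5) as -2 + 5, which equals 3 instead of -7.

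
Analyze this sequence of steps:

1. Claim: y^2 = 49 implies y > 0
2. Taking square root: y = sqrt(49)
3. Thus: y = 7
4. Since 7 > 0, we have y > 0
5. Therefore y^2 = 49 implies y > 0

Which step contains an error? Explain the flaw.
Step 2: Taking square root: y = sqrt(49)

Step 2 takes the square root and assumes the positive root only. The equation y^2 = 49 actually has two solutions: y = 7 and y = -7. The proof silently assumes y > 0 without justification, then uses this assumption to conclude y > 0, which is circular. The counterexample y = -7 shows the claim is false.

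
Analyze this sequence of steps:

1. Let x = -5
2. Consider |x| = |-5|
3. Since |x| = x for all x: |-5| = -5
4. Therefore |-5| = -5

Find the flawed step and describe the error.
Step 3: Since |x| = x for all x: |-5| = -5

Step 3 incorrectly states that |x| = x for all x. The correct definition is |x| = x when x >= 0, and |x| = -x when x < 0. Since -5 < 0, we have |-5| = -(-5) = 5, not -5.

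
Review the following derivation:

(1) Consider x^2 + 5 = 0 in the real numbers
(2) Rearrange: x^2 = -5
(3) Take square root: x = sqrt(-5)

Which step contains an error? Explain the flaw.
Step 3: Take square root: x = sqrt(-5)

Step 3 takes the square root of -5, which is negative. In the real number system, the square root of a negative number is undefined. The equation x^2 + 5 = 0 has no real solutions. Square roots of negative numbers only exist in the complex numbers.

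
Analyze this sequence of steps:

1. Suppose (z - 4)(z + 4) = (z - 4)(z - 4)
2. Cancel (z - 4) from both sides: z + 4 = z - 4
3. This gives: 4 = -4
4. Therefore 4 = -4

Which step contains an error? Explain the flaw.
Step 2: Cancel (z - 4) from both sides: z + 4 = z - 4

Step 2 cancels (z - 4) from both sides. This is only valid if (z - 4) ≠ 0, i.e., z ≠ 4. When z = 4, both sides equal zero regardless of the other factors. The correct approach requires considering z = 4 as a separate case.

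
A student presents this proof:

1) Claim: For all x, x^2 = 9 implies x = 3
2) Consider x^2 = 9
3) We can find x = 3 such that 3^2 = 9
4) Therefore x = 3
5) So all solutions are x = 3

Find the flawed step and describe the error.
Step 4: Therefore x = 3

Step 4 incorrectly concludes that x = 3 is the only solution. The proof shows that x = 3 is A solution (existence), but does not show it is the ONLY solution (uniqueness). In fact, x = -3 is also a solution since (-3)^2 = 9. Finding one solution doesn't prove there are no others.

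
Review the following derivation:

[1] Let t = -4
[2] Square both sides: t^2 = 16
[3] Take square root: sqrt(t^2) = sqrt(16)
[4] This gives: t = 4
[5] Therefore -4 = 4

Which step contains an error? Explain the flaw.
Step 4: This gives: t = 4

Step 4 incorrectly states that sqrt(t^2) = t. The correct identity is sqrt(t^2) = |t|. Since t = -4 < 0, we have sqrt(t^2) = |-4| = 4, not t = -4.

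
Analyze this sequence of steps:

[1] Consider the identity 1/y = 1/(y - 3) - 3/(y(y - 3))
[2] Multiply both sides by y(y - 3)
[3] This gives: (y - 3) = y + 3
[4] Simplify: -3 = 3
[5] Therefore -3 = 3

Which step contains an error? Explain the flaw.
Step 3: This gives: (y - 3) = y + 3

Step 3 makes a sign error when clearing denominators. Multiplying -3/(y(y - 3)) by y(y - 3) gives -3, not +3. The correct result is (y - 3) = y - 3, which is trivially true, not (y - 3) = y + 3. (Step 1 is a valid identity: 1/(y - 3) - 3/(y(y - 3)) = (y - 3)/(y(y - 3)) = 1/y.)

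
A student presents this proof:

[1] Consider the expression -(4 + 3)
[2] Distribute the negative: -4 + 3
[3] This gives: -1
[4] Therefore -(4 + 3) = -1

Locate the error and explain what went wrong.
Step 2: Distribute the negative: -4 + 3

Step 2 incorrectly distributes the negative sign. The correct distribution is -(4 + 3) = -4 - 3 = -7. The negative must be applied to both terms, not just the first. The error treats -(4 + 3) as -4 + 3, which equals -1 instead of -7.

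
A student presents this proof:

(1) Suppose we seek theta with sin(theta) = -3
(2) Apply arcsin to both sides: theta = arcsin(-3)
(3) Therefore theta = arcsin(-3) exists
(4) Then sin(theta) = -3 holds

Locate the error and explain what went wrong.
Step 2: Apply arcsin to both sides: theta = arcsin(-3)

Step 2 applies arcsin to -3. However, arcsin(x) is only defined for x in [-1, 1] because sin(theta) can only produce values in that range. Since |-3| > 1, arcsin(-3) is undefined. There is no angle whose sine equals -3.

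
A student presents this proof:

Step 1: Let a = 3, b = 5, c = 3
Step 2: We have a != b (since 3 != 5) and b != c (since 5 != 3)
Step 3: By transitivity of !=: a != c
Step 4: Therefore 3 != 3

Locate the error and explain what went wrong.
Step 3: By transitivity of !=: a != c

Step 3 incorrectly applies transitivity to the '!=' relation. Transitivity states: if a R b and b R c, then a R c. However, '!=' is not transitive. Counterexample: 3 != 5 and 5 != 3, but 3 = 3 (both equal 3). Transitivity holds for relations like <, <=, =, but not for !=.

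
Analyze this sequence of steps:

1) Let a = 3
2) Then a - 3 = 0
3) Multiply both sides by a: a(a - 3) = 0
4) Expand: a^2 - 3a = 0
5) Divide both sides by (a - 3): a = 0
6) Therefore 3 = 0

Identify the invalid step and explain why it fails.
Step 5: Divide both sides by (a - 3): a = 0

Step 5 divides both sides by (a - 3). However, since a = 3, we have (a - 3) = 0. Division by zero is undefined, making this step invalid.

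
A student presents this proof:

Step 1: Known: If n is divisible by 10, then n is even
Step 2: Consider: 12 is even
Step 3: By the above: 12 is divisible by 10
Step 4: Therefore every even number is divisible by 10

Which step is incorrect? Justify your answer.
Step 3: By the above: 12 is divisible by 10

Step 3 commits the fallacy of affirming the consequent. The known fact 'divisible by 10 → even' does NOT imply 'even → divisible by 10'. That would be the converse, which is false. For example, 12 is even but 12 ÷ 10 = 1.20, which is not an integer.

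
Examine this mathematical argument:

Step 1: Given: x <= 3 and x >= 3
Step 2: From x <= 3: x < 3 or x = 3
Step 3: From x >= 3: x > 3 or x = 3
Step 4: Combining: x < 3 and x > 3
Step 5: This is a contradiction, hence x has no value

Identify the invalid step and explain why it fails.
Step 4: Combining: x < 3 and x > 3

Step 4 incorrectly combines the conditions. From x <= 3 and x >= 3, the intersection is x = 3. The error treats the 'or' cases as 'and' requirements. The correct conclusion is that x = 3 is the unique solution, not that no solution exists.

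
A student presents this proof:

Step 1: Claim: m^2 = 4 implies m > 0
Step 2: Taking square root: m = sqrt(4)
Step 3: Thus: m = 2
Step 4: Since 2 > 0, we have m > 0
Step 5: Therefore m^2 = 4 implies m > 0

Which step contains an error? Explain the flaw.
Step 2: Taking square root: m = sqrt(4)

Step 2 takes the square root and assumes the positive root only. The equation m^2 = 4 actually has two solutions: m = 2 and m = -2. The proof silently assumes m > 0 without justification, then uses this assumption to conclude m > 0, which is circular. The counterexample m = -2 shows the claim is false.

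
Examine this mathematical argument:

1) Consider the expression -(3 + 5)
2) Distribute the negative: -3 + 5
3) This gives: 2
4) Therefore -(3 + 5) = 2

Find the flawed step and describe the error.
Step 2: Distribute the negative: -3 + 5

Step 2 incorrectly distributes the negative sign. The correct distribution is -(3 + 5) = -3 - 5 = -8. The negative must be applied to both terms, not just the first. The error treats -(3 + 5) as -3 + 5, which equals 2 instead of -8.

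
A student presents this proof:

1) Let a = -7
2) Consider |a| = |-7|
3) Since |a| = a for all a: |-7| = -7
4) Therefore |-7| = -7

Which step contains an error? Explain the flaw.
Step 3: Since |a| = a for all a: |-7| = -7

Step 3 incorrectly states that |a| = a for all a. The correct definition is |a| = a when a >= 0, and |a| = -a when a < 0. Since -7 < 0, we have |-7| = -(-7) = 7, not -7.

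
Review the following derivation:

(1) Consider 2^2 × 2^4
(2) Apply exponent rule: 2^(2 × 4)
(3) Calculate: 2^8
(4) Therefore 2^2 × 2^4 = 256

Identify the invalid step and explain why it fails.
Step 2: Apply exponent rule: 2^(2 × 4)

Step 2 incorrectly states that a^b × a^c = a^(b×c). The correct rule is a^b × a^c = a^(b+c). The actual value is 2^2 × 2^4 = 2^6 = 64, not 2^8 = 256.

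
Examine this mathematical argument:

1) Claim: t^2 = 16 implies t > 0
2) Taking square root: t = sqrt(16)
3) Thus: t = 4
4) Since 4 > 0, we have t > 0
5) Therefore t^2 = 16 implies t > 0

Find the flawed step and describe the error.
Step 2: Taking square root: t = sqrt(16)

Step 2 takes the square root and assumes the positive root only. The equation t^2 = 16 actually has two solutions: t = 4 and t = -4. The proof silently assumes t > 0 without justification, then uses this assumption to conclude t > 0, which is circular. The counterexample t = -4 shows the claim is false.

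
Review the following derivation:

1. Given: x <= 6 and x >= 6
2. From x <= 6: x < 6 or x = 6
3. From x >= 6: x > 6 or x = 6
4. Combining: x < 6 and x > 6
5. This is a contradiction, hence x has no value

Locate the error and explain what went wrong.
Step 4: Combining: x < 6 and x > 6

Step 4 incorrectly combines the conditions. From x <= 6 and x >= 6, the intersection is x = 6. The error treats the 'or' cases as 'and' requirements. The correct conclusion is that x = 6 is the unique solution, not that no solution exists.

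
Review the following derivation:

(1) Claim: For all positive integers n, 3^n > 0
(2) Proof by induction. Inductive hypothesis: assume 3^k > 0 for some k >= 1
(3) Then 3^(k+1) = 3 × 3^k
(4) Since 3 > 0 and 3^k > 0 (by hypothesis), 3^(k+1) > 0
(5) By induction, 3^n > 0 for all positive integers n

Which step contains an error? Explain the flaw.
Step 5: By induction, 3^n > 0 for all positive integers n

Step 5 concludes the proof by induction, but no base case was ever established. A valid induction proof requires: (1) a base case proving 3^1 > 0, and (2) an inductive step showing IF 3^k > 0 THEN 3^(k+1) > 0. Steps 2-4 correctly establish the inductive step, but without the base case the conclusion in step 5 does not follow.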